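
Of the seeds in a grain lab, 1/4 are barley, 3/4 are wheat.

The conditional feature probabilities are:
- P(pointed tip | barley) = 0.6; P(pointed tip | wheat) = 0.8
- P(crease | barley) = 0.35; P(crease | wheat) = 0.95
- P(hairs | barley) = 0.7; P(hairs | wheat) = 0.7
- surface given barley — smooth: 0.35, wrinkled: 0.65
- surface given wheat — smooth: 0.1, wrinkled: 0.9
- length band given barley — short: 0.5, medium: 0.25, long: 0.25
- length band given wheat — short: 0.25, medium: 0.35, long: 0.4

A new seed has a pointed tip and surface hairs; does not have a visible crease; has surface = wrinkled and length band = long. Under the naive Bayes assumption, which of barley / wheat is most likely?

barley

barley: 0.25 × 0.6 × (1−0.35) × 0.7 × 0.65 × 0.25 = 0.011090625
wheat: 0.75 × 0.8 × (1−0.95) × 0.7 × 0.9 × 0.4 = 0.00756
Highest score → barley.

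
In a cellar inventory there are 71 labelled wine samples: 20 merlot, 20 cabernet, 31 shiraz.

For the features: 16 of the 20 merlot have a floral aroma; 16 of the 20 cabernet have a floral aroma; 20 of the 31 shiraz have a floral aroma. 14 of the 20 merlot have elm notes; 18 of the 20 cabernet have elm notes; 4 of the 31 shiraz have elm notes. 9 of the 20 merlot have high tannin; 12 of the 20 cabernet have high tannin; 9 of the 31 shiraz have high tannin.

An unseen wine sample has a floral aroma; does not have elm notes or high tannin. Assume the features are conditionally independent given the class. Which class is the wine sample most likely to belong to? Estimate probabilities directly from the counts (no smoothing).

shiraz

merlot: (20/71) × (16/20) × (6/20) × (11/20) ≈ 0.0371831
cabernet: (20/71) × (16/20) × (2/20) × (8/20) ≈ 0.00901408
shiraz: (31/71) × (20/31) × (27/31) × (22/31) ≈ 0.174114
Highest score → shiraz.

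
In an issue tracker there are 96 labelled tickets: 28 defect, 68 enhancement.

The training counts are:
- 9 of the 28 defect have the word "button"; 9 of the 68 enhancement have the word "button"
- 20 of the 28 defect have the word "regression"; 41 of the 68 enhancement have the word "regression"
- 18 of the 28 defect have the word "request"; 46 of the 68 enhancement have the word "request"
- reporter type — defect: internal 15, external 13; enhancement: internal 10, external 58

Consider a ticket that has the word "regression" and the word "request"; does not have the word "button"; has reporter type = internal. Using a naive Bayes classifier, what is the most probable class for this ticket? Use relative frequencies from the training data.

defect: (28/96) × (19/28) × (20/28) × (18/28) × (15/28) ≈ 0.0486858
enhancement: (68/96) × (59/68) × (41/68) × (46/68) × (10/68) ≈ 0.0368634
Highest score → defect.

defect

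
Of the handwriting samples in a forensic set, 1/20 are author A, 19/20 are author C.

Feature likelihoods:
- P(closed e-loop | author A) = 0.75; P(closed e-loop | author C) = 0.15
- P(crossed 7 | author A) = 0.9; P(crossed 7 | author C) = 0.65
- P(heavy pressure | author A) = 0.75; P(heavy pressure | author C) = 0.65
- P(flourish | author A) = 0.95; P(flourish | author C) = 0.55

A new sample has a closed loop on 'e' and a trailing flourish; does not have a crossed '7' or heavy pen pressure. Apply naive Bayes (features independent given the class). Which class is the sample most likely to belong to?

author C

author A: 0.05 × 0.75 × (1−0.9) × (1−0.75) × 0.95 = 0.000890625
author C: 0.95 × 0.15 × (1−0.65) × (1−0.65) × 0.55 = 0.0096009375
Highest score → author C.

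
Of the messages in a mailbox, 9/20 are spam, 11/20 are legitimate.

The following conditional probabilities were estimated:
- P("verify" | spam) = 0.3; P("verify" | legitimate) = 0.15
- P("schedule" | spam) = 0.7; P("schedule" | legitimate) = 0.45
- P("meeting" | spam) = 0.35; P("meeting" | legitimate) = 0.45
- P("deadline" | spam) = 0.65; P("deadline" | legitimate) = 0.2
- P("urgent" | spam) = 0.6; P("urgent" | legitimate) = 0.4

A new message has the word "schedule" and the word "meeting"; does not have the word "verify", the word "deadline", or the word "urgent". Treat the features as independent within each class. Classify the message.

spam: 0.45 × (1−0.3) × 0.7 × 0.35 × (1−0.65) × (1−0.6) = 0.0108045
legitimate: 0.55 × (1−0.15) × 0.45 × 0.45 × (1−0.2) × (1−0.4) = 0.045441
Highest score → legitimate.

legitimate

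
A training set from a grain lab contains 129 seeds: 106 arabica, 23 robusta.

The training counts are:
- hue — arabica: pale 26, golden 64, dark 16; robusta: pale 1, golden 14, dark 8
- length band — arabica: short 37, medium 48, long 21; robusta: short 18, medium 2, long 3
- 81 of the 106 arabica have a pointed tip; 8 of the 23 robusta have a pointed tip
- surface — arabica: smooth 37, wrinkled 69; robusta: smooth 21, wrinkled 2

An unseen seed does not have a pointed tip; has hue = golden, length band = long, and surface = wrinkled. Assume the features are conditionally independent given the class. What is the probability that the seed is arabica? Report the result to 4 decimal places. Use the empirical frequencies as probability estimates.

0.9495

arabica: (106/129) × (64/106) × (21/106) × (25/106) × (69/106) ≈ 0.0150897
robusta: (23/129) × (14/23) × (3/23) × (15/23) × (2/23) ≈ 0.000802781
P(arabica | x) = 0.0150897 / 0.015892481 ≈ 0.9495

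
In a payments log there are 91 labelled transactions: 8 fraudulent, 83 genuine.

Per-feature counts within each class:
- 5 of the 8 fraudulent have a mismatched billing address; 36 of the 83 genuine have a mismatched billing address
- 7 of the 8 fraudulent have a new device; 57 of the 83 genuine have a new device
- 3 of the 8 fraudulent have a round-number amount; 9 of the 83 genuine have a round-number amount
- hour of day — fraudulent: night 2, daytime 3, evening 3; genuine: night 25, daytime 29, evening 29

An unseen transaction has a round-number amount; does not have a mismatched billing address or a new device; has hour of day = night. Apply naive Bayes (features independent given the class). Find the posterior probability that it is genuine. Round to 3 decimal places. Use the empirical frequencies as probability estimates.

0.932

fraudulent: (8/91) × (3/8) × (1/8) × (3/8) × (2/8) ≈ 0.000386332
genuine: (83/91) × (47/83) × (26/83) × (9/83) × (25/83) ≈ 0.00528419
P(genuine | x) = 0.00528419 / 0.005670522 ≈ 0.932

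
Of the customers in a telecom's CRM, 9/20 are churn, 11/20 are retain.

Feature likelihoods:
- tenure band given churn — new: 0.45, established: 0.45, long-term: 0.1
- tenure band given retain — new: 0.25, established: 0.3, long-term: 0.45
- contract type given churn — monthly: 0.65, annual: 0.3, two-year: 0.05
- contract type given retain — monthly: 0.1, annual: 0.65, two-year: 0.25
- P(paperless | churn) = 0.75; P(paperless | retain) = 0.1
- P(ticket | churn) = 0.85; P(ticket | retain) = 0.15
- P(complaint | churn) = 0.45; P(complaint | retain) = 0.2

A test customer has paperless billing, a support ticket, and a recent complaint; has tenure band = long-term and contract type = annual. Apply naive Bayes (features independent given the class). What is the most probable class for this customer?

churn

churn: 0.45 × 0.1 × 0.3 × 0.75 × 0.85 × 0.45 = 0.0038728125
retain: 0.55 × 0.45 × 0.65 × 0.1 × 0.15 × 0.2 = 0.000482625
Highest score → churn.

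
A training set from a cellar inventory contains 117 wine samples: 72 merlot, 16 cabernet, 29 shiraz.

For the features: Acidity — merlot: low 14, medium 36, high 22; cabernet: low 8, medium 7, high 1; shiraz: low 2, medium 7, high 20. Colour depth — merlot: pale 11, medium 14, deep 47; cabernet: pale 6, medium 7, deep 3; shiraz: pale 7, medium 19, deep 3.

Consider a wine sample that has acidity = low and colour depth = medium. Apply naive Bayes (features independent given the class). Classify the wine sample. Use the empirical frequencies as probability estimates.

merlot: (72/117) × (14/72) × (14/72) ≈ 0.0232669
cabernet: (16/117) × (8/16) × (7/16) ≈ 0.0299145
shiraz: (29/117) × (2/29) × (19/29) ≈ 0.0111995
Highest score → cabernet.

cabernet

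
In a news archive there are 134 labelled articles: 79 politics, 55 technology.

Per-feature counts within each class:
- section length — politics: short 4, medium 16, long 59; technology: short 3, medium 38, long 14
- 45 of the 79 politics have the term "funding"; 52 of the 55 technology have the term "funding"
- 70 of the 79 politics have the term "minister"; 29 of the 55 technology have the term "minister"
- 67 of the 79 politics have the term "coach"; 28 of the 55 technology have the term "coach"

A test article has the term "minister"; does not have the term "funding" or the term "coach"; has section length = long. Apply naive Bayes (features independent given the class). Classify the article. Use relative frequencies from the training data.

politics

politics: (79/134) × (59/79) × (34/79) × (70/79) × (12/79) ≈ 0.0255049
technology: (55/134) × (14/55) × (3/55) × (29/55) × (27/55) ≈ 0.00147509
Highest score → politics.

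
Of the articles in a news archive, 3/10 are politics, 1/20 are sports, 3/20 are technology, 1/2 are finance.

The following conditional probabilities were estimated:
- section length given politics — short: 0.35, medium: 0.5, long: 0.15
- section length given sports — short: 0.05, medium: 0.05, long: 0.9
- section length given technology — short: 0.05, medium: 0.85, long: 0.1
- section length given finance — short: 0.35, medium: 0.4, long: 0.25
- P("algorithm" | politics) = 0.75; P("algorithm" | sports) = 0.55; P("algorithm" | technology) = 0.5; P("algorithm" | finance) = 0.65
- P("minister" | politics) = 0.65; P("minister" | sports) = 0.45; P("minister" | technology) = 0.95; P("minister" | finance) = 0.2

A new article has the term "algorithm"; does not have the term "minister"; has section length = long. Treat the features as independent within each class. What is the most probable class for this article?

politics: 0.3 × 0.15 × 0.75 × (1−0.65) = 0.0118125
sports: 0.05 × 0.9 × 0.55 × (1−0.45) = 0.0136125
technology: 0.15 × 0.1 × 0.5 × (1−0.95) = 0.000375
finance: 0.5 × 0.25 × 0.65 × (1−0.2) = 0.065
Highest score → finance.

finance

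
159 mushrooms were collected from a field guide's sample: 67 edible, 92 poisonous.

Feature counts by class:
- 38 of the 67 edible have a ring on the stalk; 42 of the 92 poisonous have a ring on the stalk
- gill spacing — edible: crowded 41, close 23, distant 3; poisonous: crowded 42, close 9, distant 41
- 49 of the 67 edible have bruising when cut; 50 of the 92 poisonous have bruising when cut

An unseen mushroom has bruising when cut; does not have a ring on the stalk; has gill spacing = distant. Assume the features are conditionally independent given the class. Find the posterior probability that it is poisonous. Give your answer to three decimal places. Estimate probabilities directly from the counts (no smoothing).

edible: (67/159) × (29/67) × (3/67) × (49/67) ≈ 0.00597267
poisonous: (92/159) × (50/92) × (41/92) × (50/92) ≈ 0.0761642
P(poisonous | x) = 0.0761642 / 0.08213687 ≈ 0.927

0.927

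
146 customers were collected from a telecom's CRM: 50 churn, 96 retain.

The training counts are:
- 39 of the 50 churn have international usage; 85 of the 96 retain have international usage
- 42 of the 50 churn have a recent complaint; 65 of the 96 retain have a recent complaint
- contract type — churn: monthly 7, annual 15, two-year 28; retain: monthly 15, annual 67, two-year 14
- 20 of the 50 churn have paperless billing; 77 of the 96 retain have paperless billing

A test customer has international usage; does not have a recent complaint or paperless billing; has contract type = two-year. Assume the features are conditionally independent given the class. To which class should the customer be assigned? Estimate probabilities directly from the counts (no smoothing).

churn

churn: (50/146) × (39/50) × (8/50) × (28/50) × (30/50) ≈ 0.0143605
retain: (96/146) × (85/96) × (31/96) × (14/96) × (19/96) ≈ 0.0054262
Highest score → churn.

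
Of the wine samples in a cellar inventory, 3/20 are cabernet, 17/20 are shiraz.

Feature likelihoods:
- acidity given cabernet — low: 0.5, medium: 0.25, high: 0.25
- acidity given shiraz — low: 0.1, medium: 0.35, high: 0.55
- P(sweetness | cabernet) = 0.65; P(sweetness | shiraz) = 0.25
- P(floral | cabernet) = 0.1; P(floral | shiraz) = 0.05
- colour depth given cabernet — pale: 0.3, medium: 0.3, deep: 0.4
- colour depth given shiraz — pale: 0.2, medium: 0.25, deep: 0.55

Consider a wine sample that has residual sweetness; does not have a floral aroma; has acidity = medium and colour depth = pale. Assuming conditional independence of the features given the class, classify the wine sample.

cabernet: 0.15 × 0.25 × 0.65 × (1−0.1) × 0.3 = 0.00658125
shiraz: 0.85 × 0.35 × 0.25 × (1−0.05) × 0.2 = 0.01413125
Highest score → shiraz.

shiraz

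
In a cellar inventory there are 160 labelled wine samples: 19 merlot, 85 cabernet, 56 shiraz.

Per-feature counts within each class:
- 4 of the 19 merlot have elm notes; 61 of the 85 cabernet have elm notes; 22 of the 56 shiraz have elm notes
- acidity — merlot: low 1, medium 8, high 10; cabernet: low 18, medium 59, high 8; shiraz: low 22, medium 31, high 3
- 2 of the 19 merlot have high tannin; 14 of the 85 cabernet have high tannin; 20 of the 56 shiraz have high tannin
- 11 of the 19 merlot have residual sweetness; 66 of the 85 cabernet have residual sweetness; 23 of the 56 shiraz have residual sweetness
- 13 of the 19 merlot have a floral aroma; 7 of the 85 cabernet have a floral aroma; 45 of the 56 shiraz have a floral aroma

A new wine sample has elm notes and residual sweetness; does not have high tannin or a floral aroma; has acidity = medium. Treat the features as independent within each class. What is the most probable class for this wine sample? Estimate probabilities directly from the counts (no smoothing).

cabernet

merlot: (19/160) × (4/19) × (8/19) × (17/19) × (11/19) × (6/19) ≈ 0.0017219
cabernet: (85/160) × (61/85) × (59/85) × (71/85) × (66/85) × (78/85) ≈ 0.157501
shiraz: (56/160) × (22/56) × (31/56) × (36/56) × (23/56) × (11/56) ≈ 0.00394762
Highest score → cabernet.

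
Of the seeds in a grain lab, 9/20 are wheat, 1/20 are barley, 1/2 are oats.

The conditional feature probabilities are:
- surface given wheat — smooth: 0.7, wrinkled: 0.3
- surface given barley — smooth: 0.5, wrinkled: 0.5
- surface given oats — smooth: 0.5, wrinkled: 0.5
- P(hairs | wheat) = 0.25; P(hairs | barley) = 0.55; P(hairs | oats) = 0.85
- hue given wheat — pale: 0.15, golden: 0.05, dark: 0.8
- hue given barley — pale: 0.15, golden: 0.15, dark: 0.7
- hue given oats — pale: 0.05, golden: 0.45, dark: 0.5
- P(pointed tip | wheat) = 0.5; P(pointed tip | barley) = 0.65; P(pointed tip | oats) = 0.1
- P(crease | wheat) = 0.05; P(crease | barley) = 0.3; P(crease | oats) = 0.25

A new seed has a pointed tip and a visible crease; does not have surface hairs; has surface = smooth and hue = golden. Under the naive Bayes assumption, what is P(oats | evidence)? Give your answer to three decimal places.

wheat: 0.45 × 0.7 × (1−0.25) × 0.05 × 0.5 × 0.05 = 0.0002953125
barley: 0.05 × 0.5 × (1−0.55) × 0.15 × 0.65 × 0.3 = 0.0003290625
oats: 0.5 × 0.5 × (1−0.85) × 0.45 × 0.1 × 0.25 = 0.000421875
P(oats | x) = 0.000421875 / 0.00104625 ≈ 0.403

0.403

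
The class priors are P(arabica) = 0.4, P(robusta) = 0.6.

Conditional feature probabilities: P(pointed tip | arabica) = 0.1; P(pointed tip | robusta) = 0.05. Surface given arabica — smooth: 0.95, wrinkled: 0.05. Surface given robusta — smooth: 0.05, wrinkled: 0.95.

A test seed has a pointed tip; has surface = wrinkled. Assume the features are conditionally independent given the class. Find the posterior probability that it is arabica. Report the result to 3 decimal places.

0.066

arabica: 0.4 × 0.1 × 0.05 = 0.002
robusta: 0.6 × 0.05 × 0.95 = 0.0285
P(arabica | x) = 0.002 / 0.0305 ≈ 0.066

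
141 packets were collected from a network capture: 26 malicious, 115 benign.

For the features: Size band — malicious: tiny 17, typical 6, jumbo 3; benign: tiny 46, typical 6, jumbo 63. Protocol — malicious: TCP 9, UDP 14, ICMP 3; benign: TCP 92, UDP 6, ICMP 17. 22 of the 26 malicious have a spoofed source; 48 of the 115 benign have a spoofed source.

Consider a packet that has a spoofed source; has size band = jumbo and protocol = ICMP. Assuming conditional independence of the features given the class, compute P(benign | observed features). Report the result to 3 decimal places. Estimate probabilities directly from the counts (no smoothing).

0.930

malicious: (26/141) × (3/26) × (3/26) × (22/26) ≈ 0.0020773
benign: (115/141) × (63/115) × (17/115) × (48/115) ≈ 0.0275687
P(benign | x) = 0.0275687 / 0.029646 ≈ 0.930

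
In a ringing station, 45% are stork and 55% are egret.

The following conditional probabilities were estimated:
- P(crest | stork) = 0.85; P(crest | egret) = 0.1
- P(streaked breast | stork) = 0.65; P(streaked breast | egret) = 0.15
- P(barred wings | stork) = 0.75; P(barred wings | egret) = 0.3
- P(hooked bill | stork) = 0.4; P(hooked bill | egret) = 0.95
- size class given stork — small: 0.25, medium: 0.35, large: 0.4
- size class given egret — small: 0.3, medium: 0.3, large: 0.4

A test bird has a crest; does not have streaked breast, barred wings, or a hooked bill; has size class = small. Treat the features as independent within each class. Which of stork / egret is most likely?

stork: 0.45 × 0.85 × (1−0.65) × (1−0.75) × (1−0.4) × 0.25 = 0.0050203125
egret: 0.55 × 0.1 × (1−0.15) × (1−0.3) × (1−0.95) × 0.3 = 0.000490875
Highest score → stork.

stork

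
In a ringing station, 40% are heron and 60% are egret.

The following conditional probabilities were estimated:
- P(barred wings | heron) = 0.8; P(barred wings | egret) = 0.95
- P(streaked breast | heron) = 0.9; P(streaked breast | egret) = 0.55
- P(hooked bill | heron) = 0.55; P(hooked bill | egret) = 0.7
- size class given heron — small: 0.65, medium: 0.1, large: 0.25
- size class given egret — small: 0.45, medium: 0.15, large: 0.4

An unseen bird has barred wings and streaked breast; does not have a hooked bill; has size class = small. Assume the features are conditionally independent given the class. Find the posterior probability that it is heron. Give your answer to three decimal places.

heron: 0.4 × 0.8 × 0.9 × (1−0.55) × 0.65 = 0.08424
egret: 0.6 × 0.95 × 0.55 × (1−0.7) × 0.45 = 0.0423225
P(heron | x) = 0.08424 / 0.1265625 ≈ 0.666

0.666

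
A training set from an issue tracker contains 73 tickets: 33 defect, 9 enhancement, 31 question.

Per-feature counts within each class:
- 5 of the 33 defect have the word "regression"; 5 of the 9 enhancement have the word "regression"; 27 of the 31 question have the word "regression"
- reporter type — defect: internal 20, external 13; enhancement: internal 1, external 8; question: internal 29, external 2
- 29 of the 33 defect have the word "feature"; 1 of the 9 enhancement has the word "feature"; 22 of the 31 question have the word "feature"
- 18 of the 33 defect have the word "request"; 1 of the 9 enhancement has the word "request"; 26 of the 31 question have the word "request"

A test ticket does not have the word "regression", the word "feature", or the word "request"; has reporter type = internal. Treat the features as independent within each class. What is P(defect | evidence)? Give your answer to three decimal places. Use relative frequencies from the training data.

defect: (33/73) × (28/33) × (20/33) × (4/33) × (15/33) ≈ 0.0128078
enhancement: (9/73) × (4/9) × (1/9) × (8/9) × (8/9) ≈ 0.00481049
question: (31/73) × (4/31) × (29/31) × (9/31) × (5/31) ≈ 0.00240028
P(defect | x) = 0.0128078 / 0.02001857 ≈ 0.640

0.640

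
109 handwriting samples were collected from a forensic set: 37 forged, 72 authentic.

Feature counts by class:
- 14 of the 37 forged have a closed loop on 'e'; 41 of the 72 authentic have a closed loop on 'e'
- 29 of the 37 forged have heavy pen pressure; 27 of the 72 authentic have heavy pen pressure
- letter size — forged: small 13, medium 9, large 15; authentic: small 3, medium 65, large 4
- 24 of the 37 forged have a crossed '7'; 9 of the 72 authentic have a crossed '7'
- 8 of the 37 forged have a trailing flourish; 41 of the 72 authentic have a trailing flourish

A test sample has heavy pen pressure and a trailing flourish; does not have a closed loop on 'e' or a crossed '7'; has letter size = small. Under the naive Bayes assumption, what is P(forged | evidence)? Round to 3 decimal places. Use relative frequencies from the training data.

0.666

forged: (37/109) × (23/37) × (29/37) × (13/37) × (13/37) × (8/37) ≈ 0.00441437
authentic: (72/109) × (31/72) × (27/72) × (3/72) × (63/72) × (41/72) ≈ 0.00221419
P(forged | x) = 0.00441437 / 0.00662856 ≈ 0.666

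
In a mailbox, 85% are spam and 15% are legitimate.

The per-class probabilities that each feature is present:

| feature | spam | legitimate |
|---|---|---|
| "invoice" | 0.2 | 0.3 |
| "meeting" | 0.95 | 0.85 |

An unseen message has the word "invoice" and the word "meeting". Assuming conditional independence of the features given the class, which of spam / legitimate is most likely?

spam: 0.85 × 0.2 × 0.95 = 0.1615
legitimate: 0.15 × 0.3 × 0.85 = 0.03825
Highest score → spam.

spam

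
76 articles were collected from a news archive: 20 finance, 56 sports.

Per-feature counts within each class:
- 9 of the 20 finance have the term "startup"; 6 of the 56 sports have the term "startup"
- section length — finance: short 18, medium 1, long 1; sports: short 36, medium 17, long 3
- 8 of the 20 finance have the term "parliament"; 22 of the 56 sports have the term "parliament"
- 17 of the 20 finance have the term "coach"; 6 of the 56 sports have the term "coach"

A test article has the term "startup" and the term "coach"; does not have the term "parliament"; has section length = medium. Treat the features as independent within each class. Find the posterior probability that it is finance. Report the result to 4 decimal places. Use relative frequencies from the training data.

0.6595

finance: (20/76) × (9/20) × (1/20) × (12/20) × (17/20) ≈ 0.00301974
sports: (56/76) × (6/56) × (17/56) × (34/56) × (6/56) ≈ 0.00155902
P(finance | x) = 0.00301974 / 0.00457876 ≈ 0.6595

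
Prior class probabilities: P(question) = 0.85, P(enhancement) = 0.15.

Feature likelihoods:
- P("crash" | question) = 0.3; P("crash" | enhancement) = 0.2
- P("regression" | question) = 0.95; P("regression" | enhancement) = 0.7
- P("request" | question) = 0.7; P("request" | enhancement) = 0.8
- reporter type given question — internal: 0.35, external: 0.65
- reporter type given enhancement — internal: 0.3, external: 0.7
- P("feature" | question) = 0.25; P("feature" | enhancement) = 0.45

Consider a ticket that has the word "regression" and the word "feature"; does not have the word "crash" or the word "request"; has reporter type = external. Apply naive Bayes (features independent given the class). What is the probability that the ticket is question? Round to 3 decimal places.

question: 0.85 × (1−0.3) × 0.95 × (1−0.7) × 0.65 × 0.25 = 0.0275559375
enhancement: 0.15 × (1−0.2) × 0.7 × (1−0.8) × 0.7 × 0.45 = 0.005292
P(question | x) = 0.0275559375 / 0.0328479375 ≈ 0.839

0.839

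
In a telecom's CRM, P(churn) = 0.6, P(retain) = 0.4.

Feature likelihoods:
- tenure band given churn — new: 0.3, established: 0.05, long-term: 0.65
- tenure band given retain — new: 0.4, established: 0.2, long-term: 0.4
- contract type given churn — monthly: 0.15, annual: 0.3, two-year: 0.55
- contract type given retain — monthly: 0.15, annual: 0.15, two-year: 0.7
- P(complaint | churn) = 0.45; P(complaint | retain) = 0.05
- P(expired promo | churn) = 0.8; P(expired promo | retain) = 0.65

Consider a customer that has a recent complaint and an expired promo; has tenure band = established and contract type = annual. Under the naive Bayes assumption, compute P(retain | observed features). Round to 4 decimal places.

0.1074

churn: 0.6 × 0.05 × 0.3 × 0.45 × 0.8 = 0.00324
retain: 0.4 × 0.2 × 0.15 × 0.05 × 0.65 = 0.00039
P(retain | x) = 0.00039 / 0.00363 ≈ 0.1074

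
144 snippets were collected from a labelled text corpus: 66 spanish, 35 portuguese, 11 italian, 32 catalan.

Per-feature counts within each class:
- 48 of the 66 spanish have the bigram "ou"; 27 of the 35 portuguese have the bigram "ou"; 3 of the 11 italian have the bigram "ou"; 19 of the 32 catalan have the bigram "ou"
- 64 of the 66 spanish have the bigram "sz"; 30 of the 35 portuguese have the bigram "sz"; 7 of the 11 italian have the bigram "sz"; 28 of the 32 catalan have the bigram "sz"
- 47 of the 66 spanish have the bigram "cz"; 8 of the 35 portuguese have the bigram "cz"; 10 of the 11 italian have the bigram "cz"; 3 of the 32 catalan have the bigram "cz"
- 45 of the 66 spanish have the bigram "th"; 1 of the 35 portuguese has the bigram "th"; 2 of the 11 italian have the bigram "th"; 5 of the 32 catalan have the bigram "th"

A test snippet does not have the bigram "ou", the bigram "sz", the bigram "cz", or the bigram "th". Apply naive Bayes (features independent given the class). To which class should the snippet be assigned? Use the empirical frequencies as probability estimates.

spanish: (66/144) × (18/66) × (2/66) × (19/66) × (21/66) ≈ 0.000346961
portuguese: (35/144) × (8/35) × (5/35) × (27/35) × (34/35) ≈ 0.00594752
italian: (11/144) × (8/11) × (4/11) × (1/11) × (9/11) ≈ 0.00150263
catalan: (32/144) × (13/32) × (4/32) × (29/32) × (27/32) = 0.00862884521484375
Highest score → catalan.

catalan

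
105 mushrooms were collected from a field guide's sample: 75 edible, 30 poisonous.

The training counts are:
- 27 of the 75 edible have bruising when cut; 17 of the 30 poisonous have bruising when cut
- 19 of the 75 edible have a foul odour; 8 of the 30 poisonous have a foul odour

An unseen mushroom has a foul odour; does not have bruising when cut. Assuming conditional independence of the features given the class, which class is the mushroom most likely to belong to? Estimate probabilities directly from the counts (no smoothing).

edible: (75/105) × (48/75) × (19/75) ≈ 0.11581
poisonous: (30/105) × (13/30) × (8/30) ≈ 0.0330159
Highest score → edible.

edible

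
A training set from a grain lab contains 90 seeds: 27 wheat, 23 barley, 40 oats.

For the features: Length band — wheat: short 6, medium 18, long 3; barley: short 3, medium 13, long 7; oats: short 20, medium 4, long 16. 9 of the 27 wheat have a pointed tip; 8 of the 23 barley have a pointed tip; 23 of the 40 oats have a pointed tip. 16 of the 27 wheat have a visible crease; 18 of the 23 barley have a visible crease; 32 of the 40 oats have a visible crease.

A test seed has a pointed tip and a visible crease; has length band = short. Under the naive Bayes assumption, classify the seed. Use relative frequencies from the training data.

oats

wheat: (27/90) × (6/27) × (9/27) × (16/27) ≈ 0.0131687
barley: (23/90) × (3/23) × (8/23) × (18/23) ≈ 0.00907372
oats: (40/90) × (20/40) × (23/40) × (32/40) ≈ 0.102222
Highest score → oats.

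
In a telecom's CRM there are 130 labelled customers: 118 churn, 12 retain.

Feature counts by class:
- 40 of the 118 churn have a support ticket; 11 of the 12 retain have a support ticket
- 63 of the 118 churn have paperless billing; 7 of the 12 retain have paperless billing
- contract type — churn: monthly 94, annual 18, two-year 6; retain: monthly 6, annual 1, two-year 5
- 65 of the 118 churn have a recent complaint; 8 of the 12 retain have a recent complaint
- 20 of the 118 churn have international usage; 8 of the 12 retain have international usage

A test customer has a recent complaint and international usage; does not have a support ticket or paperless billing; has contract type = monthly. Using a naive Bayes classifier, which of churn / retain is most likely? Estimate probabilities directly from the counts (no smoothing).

churn

churn: (118/130) × (78/118) × (55/118) × (94/118) × (65/118) × (20/118) ≈ 0.0207997
retain: (12/130) × (1/12) × (5/12) × (6/12) × (8/12) × (8/12) ≈ 0.000712251
Highest score → churn.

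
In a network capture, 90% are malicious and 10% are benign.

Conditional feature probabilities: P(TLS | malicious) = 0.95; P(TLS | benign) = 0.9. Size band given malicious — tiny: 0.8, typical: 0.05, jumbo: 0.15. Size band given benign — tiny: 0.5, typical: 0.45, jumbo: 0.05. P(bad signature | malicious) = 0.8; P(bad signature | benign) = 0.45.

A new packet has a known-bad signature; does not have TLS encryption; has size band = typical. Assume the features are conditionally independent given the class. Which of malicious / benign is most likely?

benign

malicious: 0.9 × (1−0.95) × 0.05 × 0.8 = 0.0018
benign: 0.1 × (1−0.9) × 0.45 × 0.45 = 0.002025
Highest score → benign.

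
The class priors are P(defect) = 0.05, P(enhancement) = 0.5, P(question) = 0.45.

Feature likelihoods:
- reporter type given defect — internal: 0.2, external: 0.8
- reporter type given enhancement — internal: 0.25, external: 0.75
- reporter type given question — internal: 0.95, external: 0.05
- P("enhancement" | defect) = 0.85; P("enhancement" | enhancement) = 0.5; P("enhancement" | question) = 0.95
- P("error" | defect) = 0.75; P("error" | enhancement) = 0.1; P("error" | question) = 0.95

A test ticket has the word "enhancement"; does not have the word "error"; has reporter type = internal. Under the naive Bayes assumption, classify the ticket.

enhancement

defect: 0.05 × 0.2 × 0.85 × (1−0.75) = 0.002125
enhancement: 0.5 × 0.25 × 0.5 × (1−0.1) = 0.05625
question: 0.45 × 0.95 × 0.95 × (1−0.95) = 0.02030625
Highest score → enhancement.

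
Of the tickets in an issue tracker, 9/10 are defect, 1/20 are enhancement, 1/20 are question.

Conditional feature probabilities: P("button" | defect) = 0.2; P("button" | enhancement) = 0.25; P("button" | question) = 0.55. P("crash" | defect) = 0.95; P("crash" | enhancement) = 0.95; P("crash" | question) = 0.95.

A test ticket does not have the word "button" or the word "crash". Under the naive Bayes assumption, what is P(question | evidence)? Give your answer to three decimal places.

defect: 0.9 × (1−0.2) × (1−0.95) = 0.036
enhancement: 0.05 × (1−0.25) × (1−0.95) = 0.001875
question: 0.05 × (1−0.55) × (1−0.95) = 0.001125
P(question | x) = 0.001125 / 0.039 ≈ 0.029

0.029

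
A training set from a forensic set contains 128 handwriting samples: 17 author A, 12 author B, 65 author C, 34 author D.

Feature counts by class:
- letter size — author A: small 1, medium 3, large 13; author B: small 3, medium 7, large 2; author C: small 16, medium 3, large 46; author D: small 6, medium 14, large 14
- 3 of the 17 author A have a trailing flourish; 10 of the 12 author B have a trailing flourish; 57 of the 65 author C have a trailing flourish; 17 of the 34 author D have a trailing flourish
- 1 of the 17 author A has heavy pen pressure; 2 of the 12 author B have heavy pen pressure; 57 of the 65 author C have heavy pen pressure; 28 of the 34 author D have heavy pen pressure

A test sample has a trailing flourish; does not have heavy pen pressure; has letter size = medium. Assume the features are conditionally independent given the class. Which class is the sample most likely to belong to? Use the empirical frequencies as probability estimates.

author B

author A: (17/128) × (3/17) × (3/17) × (16/17) ≈ 0.00389273
author B: (12/128) × (7/12) × (10/12) × (10/12) ≈ 0.0379774
author C: (65/128) × (3/65) × (57/65) × (8/65) ≈ 0.00252959
author D: (34/128) × (14/34) × (17/34) × (6/34) ≈ 0.00965074
Highest score → author B.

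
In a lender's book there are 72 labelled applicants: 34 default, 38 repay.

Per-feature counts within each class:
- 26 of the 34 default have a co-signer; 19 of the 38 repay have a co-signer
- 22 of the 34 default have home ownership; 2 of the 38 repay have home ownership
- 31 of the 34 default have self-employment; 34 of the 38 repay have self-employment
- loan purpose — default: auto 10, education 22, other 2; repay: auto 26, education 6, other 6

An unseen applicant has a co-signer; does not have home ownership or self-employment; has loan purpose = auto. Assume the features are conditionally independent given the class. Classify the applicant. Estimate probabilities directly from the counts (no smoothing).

repay

default: (34/72) × (26/34) × (12/34) × (3/34) × (10/34) ≈ 0.00330755
repay: (38/72) × (19/38) × (36/38) × (4/38) × (26/38) ≈ 0.0180055
Highest score → repay.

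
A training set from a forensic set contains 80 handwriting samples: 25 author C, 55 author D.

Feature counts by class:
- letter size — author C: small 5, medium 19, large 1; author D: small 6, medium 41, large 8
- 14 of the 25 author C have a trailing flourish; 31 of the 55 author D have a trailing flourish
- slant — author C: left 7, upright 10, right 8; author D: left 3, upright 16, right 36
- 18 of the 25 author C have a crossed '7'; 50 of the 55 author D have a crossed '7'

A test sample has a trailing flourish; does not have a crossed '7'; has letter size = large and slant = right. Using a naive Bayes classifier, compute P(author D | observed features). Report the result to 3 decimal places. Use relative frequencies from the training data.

author C: (25/80) × (1/25) × (14/25) × (8/25) × (7/25) = 0.0006272
author D: (55/80) × (8/55) × (31/55) × (36/55) × (5/55) ≈ 0.00335387
P(author D | x) = 0.00335387 / 0.00398107 ≈ 0.842

0.842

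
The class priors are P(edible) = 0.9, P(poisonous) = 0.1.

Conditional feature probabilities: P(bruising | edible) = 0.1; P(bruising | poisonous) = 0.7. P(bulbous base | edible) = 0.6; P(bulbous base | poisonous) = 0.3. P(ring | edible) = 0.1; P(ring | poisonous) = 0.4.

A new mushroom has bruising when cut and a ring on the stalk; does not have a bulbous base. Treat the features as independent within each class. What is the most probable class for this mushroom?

edible: 0.9 × 0.1 × (1−0.6) × 0.1 = 0.0036
poisonous: 0.1 × 0.7 × (1−0.3) × 0.4 = 0.0196
Highest score → poisonous.

poisonous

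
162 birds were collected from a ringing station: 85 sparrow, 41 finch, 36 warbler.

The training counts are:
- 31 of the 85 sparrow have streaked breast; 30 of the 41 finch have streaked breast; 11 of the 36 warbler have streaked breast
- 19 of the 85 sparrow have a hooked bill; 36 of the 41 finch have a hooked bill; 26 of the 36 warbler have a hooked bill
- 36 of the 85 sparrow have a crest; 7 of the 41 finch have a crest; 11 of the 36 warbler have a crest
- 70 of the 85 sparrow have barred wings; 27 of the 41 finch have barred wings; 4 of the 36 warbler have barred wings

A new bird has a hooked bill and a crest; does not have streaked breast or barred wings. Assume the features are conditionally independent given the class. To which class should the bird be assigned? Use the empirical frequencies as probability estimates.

warbler

sparrow: (85/162) × (54/85) × (19/85) × (36/85) × (15/85) ≈ 0.0055689
finch: (41/162) × (11/41) × (36/41) × (7/41) × (14/41) ≈ 0.0034758
warbler: (36/162) × (25/36) × (26/36) × (11/36) × (32/36) ≈ 0.0302715
Highest score → warbler.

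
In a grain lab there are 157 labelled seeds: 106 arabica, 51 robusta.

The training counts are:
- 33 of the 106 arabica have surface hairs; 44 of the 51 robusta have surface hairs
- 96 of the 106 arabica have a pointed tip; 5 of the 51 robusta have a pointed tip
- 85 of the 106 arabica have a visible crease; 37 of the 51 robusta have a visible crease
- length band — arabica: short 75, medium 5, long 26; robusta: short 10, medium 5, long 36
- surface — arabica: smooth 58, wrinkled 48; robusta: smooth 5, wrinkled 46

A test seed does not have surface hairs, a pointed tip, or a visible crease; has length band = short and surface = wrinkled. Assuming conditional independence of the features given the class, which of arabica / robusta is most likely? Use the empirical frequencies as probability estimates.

arabica: (106/157) × (73/106) × (10/106) × (21/106) × (75/106) × (48/106) ≈ 0.00278434
robusta: (51/157) × (7/51) × (46/51) × (14/51) × (10/51) × (46/51) ≈ 0.00195237
Highest score → arabica.

arabica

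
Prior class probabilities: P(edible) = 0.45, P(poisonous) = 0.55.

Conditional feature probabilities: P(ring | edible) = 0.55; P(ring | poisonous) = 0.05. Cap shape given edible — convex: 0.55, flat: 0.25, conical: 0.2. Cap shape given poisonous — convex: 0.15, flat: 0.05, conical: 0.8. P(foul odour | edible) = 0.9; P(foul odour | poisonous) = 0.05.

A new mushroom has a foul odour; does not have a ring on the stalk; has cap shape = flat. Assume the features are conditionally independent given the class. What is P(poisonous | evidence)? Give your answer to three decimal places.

0.028

edible: 0.45 × (1−0.55) × 0.25 × 0.9 = 0.0455625
poisonous: 0.55 × (1−0.05) × 0.05 × 0.05 = 0.00130625
P(poisonous | x) = 0.00130625 / 0.04686875 ≈ 0.028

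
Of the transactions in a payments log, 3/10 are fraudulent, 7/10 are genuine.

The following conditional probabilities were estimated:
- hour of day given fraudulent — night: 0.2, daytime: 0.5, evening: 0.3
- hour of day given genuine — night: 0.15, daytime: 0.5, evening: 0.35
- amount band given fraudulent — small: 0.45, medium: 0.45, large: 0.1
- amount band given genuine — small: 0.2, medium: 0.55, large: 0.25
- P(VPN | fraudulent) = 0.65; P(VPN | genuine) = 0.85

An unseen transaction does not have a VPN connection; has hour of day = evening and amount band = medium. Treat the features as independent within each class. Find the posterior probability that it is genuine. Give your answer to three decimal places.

fraudulent: 0.3 × 0.3 × 0.45 × (1−0.65) = 0.014175
genuine: 0.7 × 0.35 × 0.55 × (1−0.85) = 0.0202125
P(genuine | x) = 0.0202125 / 0.0343875 ≈ 0.588

0.588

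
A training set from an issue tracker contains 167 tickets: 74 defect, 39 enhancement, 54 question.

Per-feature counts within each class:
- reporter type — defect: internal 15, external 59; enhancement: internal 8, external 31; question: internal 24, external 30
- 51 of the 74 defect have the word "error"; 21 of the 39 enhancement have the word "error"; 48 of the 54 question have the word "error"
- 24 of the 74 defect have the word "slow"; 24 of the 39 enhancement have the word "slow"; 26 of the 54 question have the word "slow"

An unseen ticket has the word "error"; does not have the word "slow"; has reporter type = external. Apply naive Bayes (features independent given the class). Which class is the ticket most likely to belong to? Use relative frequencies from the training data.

defect: (74/167) × (59/74) × (51/74) × (50/74) ≈ 0.164518
enhancement: (39/167) × (31/39) × (21/39) × (15/39) ≈ 0.0384438
question: (54/167) × (30/54) × (48/54) × (28/54) ≈ 0.0827974
Highest score → defect.

defect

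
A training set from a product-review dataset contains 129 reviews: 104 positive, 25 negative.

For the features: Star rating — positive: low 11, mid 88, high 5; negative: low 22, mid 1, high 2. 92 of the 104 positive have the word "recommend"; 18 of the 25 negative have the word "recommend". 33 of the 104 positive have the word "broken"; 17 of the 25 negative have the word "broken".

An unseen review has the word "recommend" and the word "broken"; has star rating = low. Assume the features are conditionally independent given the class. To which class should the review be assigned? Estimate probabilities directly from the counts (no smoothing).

negative

positive: (104/129) × (11/104) × (92/104) × (33/104) ≈ 0.0239353
negative: (25/129) × (22/25) × (18/25) × (17/25) ≈ 0.0834977
Highest score → negative.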